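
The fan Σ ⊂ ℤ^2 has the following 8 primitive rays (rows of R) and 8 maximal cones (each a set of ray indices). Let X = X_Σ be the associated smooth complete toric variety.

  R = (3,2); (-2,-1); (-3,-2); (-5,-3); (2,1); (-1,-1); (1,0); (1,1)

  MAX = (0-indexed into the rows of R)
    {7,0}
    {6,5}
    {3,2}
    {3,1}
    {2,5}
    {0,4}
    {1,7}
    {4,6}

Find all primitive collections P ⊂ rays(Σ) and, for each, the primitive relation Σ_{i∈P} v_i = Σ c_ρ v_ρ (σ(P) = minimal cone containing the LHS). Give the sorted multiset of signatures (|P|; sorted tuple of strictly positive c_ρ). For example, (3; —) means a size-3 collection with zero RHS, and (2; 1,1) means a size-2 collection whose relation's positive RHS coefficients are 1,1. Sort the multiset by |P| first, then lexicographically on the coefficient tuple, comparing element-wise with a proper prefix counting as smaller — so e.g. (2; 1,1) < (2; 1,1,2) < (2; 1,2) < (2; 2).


20 collections generate NE(X_Σ); each relation:

  P = {0,2}:  v_{0} + v_{2} = 0  so sig = (2; —)
  P = {1,4}:  v_{1} + v_{4} = 0  so sig = (2; —)
  P = {5,7}:  v_{5} + v_{7} = 0  so sig = (2; —)
  P = {0,1}:  v_{0} + v_{1} = v_{7}  so sig = (2; 1)
  P = {0,3}:  v_{0} + v_{3} = v_{1}  so sig = (2; 1)
  P = {0,5}:  v_{0} + v_{5} = v_{4}  so sig = (2; 1)
  P = {1,2}:  v_{1} + v_{2} = v_{3}  so sig = (2; 1)
  P = {1,5}:  v_{1} + v_{5} = v_{2}  so sig = (2; 1)
  P = {1,6}:  v_{1} + v_{6} = v_{5}  so sig = (2; 1)
  P = {2,4}:  v_{2} + v_{4} = v_{5}  so sig = (2; 1)
  P = {2,7}:  v_{2} + v_{7} = v_{1}  so sig = (2; 1)
  P = {3,4}:  v_{3} + v_{4} = v_{2}  so sig = (2; 1)
  P = {4,5}:  v_{4} + v_{5} = v_{6}  so sig = (2; 1)
  P = {4,7}:  v_{4} + v_{7} = v_{0}  so sig = (2; 1)
  P = {6,7}:  v_{6} + v_{7} = v_{4}  so sig = (2; 1)
  P = {3,6}:  v_{3} + v_{6} = v_{2} + v_{5}  so sig = (2; 1,1)
  P = {0,6}:  v_{0} + v_{6} = 2·v_{4}  so sig = (2; 2)
  P = {2,6}:  v_{2} + v_{6} = 2·v_{5}  so sig = (2; 2)
  P = {3,5}:  v_{3} + v_{5} = 2·v_{2}  so sig = (2; 2)
  P = {3,7}:  v_{3} + v_{7} = 2·v_{1}  so sig = (2; 2)

Sorted signature multiset PRS(X):
    |P|=2: 20 collections, coeffs (), (), (), (1), (1), (1), (1), (1), (1), (1), (1), (1), (1), (1), (1), (1,1), (2), (2), (2), (2)


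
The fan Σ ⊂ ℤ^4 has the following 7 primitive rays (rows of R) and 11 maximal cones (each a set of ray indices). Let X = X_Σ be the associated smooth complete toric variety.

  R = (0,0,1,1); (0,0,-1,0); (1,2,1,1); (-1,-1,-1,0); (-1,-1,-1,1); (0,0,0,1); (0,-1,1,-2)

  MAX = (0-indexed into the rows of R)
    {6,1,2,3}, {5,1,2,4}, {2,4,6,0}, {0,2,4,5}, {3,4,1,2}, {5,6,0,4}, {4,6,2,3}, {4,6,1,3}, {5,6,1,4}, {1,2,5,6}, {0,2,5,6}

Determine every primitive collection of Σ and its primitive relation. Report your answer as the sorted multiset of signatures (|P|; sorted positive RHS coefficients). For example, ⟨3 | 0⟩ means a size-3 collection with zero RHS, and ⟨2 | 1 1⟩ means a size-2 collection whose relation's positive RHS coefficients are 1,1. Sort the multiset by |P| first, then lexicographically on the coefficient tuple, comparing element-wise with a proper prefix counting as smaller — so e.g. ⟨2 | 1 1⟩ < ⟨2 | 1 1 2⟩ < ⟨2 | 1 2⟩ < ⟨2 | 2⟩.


5 collections generate NE(X_Σ); each relation:

  • {0,1}:  v_{0} + v_{1} = v_{5}  ⇒ sig = ⟨2 | 1⟩
  • {3,5}:  v_{3} + v_{5} = v_{4}  ⇒ sig = ⟨2 | 1⟩
  • {0,3}:  v_{0} + v_{3} = v_{2} + 2·v_{4} + v_{6}  ⇒ sig = ⟨2 | 1 1 2⟩
  • {1,2,4,6}:  v_{1} + v_{2} + v_{4} + v_{6} = 0  ⇒ sig = ⟨4 | 0⟩
  • {2,4,5,6}:  v_{2} + v_{4} + v_{5} + v_{6} = v_{0}  ⇒ sig = ⟨4 | 1⟩

so the primitive-relation signature multiset is
[⟨2 | 1⟩, ⟨2 | 1⟩, ⟨2 | 1 1 2⟩, ⟨4 | 0⟩, ⟨4 | 1⟩]


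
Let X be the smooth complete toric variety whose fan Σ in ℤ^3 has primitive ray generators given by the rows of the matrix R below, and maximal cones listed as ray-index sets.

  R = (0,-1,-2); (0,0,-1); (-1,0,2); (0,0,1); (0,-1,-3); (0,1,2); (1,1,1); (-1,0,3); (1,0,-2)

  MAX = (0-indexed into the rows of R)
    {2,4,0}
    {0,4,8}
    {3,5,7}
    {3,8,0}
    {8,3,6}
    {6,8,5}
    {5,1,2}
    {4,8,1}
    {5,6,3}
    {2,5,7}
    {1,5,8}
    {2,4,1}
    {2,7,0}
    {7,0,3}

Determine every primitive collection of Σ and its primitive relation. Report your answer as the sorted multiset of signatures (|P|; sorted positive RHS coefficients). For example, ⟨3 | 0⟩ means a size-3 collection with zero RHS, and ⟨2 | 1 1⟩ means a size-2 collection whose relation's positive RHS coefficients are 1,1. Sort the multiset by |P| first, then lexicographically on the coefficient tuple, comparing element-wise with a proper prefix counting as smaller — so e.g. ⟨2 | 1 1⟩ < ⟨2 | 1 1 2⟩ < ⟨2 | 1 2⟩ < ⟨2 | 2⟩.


16 minimal non-faces of Δ(Σ) (on 9 rays):

  P = {0,5}:  v_{0} + v_{5} = 0  →  sig = ⟨2 | 0⟩
  P = {1,3}:  v_{1} + v_{3} = 0  →  sig = ⟨2 | 0⟩
  P = {2,8}:  v_{2} + v_{8} = 0  →  sig = ⟨2 | 0⟩
  P = {0,1}:  v_{0} + v_{1} = v_{4}  →  sig = ⟨2 | 1⟩
  P = {1,7}:  v_{1} + v_{7} = v_{2}  →  sig = ⟨2 | 1⟩
  P = {2,3}:  v_{2} + v_{3} = v_{7}  →  sig = ⟨2 | 1⟩
  P = {3,4}:  v_{3} + v_{4} = v_{0}  →  sig = ⟨2 | 1⟩
  P = {4,5}:  v_{4} + v_{5} = v_{1}  →  sig = ⟨2 | 1⟩
  P = {4,6}:  v_{4} + v_{6} = v_{8}  →  sig = ⟨2 | 1⟩
  P = {7,8}:  v_{7} + v_{8} = v_{3}  →  sig = ⟨2 | 1⟩
  P = {0,6}:  v_{0} + v_{6} = v_{3} + v_{8}  →  sig = ⟨2 | 1 1⟩
  P = {1,6}:  v_{1} + v_{6} = v_{5} + v_{8}  →  sig = ⟨2 | 1 1⟩
  P = {2,6}:  v_{2} + v_{6} = v_{3} + v_{5}  →  sig = ⟨2 | 1 1⟩
  P = {4,7}:  v_{4} + v_{7} = v_{0} + v_{2}  →  sig = ⟨2 | 1 1⟩
  P = {6,7}:  v_{6} + v_{7} = 2·v_{3} + v_{5}  →  sig = ⟨2 | 1 2⟩
  P = {3,5,8}:  v_{3} + v_{5} + v_{8} = v_{6}  →  sig = ⟨3 | 1⟩

Sorted signature multiset PRS(X):
{ ⟨2 | 0⟩ ×3,  ⟨2 | 1⟩ ×7,  ⟨2 | 1 1⟩ ×4,  ⟨2 | 1 2⟩,  ⟨3 | 1⟩ }


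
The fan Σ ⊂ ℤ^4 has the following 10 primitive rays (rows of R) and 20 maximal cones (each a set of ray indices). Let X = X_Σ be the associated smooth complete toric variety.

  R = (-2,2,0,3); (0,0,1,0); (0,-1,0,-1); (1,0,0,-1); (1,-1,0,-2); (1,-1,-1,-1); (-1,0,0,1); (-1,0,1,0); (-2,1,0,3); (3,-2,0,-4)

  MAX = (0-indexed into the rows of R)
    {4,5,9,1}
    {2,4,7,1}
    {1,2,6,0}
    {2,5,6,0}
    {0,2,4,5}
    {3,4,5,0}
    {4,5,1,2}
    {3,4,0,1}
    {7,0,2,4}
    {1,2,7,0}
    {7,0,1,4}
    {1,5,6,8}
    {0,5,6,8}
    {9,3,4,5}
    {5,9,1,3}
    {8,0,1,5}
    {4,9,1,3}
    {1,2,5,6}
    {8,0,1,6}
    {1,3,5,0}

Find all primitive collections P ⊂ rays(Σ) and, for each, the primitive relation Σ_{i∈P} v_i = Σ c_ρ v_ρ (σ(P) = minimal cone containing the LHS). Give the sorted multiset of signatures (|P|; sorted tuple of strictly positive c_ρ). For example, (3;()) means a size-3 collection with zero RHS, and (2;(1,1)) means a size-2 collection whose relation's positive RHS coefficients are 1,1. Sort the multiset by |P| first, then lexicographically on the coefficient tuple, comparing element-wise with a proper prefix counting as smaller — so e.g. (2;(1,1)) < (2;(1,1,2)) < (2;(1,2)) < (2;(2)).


20 minimal non-faces of Δ(Σ) (on 10 rays):

  P = {3,6}:  v_{3} + v_{6} = 0  →  sig = (2;())
  P = {0,9}:  v_{0} + v_{9} = v_{3}  →  sig = (2;(1))
  P = {2,3}:  v_{2} + v_{3} = v_{4}  →  sig = (2;(1))
  P = {4,6}:  v_{4} + v_{6} = v_{2}  →  sig = (2;(1))
  P = {4,8}:  v_{4} + v_{8} = v_{6}  →  sig = (2;(1))
  P = {5,7}:  v_{5} + v_{7} = v_{2}  →  sig = (2;(1))
  P = {8,9}:  v_{8} + v_{9} = v_{1} + v_{5}  →  sig = (2;(1,1))
  P = {3,8}:  v_{3} + v_{8} = v_{0} + v_{1} + v_{5}  →  sig = (2;(1,1,1))
  P = {6,9}:  v_{6} + v_{9} = v_{1} + v_{4} + v_{5}  →  sig = (2;(1,1,1))
  P = {7,8}:  v_{7} + v_{8} = v_{0} + v_{1} + v_{2} + v_{6}  →  sig = (2;(1,1,1,1))
  P = {2,9}:  v_{2} + v_{9} = v_{1} + 2·v_{4} + v_{5}  →  sig = (2;(1,1,2))
  P = {3,7}:  v_{3} + v_{7} = v_{0} + v_{1} + 2·v_{4}  →  sig = (2;(1,1,2))
  P = {6,7}:  v_{6} + v_{7} = v_{0} + v_{1} + 2·v_{2}  →  sig = (2;(1,1,2))
  P = {7,9}:  v_{7} + v_{9} = v_{1} + 2·v_{4}  →  sig = (2;(1,2))
  P = {2,8}:  v_{2} + v_{8} = 2·v_{6}  →  sig = (2;(2))
  P = {0,1,4,5}:  v_{0} + v_{1} + v_{4} + v_{5} = 0  →  sig = (4;())
  P = {0,1,2,4}:  v_{0} + v_{1} + v_{2} + v_{4} = v_{7}  →  sig = (4;(1))
  P = {0,1,2,5}:  v_{0} + v_{1} + v_{2} + v_{5} = v_{6}  →  sig = (4;(1))
  P = {0,1,5,6}:  v_{0} + v_{1} + v_{5} + v_{6} = v_{8}  →  sig = (4;(1))
  P = {1,3,4,5}:  v_{1} + v_{3} + v_{4} + v_{5} = v_{9}  →  sig = (4;(1))

so the primitive-relation signature multiset is
    (2;())
    (2;(1))
    (2;(1))
    (2;(1))
    (2;(1))
    (2;(1))
    (2;(1,1))
    (2;(1,1,1))
    (2;(1,1,1))
    (2;(1,1,1,1))
    (2;(1,1,2))
    (2;(1,1,2))
    (2;(1,1,2))
    (2;(1,2))
    (2;(2))
    (4;())
    (4;(1))
    (4;(1))
    (4;(1))
    (4;(1))


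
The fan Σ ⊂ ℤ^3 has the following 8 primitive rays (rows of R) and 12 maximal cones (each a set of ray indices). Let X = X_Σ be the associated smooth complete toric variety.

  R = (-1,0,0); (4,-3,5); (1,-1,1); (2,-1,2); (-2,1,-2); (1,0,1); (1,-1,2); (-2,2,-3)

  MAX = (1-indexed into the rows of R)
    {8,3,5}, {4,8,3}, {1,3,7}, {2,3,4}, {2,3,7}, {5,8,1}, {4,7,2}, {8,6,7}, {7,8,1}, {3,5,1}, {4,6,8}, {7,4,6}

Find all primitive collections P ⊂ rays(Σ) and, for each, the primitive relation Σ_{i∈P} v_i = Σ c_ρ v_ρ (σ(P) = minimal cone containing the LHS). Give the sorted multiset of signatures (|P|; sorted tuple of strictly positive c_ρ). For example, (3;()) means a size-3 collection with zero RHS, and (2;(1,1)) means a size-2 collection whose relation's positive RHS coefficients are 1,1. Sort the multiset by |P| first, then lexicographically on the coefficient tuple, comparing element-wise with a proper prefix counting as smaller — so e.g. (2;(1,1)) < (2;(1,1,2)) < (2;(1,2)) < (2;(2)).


Primitive collections (14):

  • {4,5}:  v_{4} + v_{5} = 0  so sig = (2;())
  • {1,4}:  v_{1} + v_{4} = v_{7}  so sig = (2;(1))
  • {2,8}:  v_{2} + v_{8} = v_{4}  so sig = (2;(1))
  • {3,6}:  v_{3} + v_{6} = v_{4}  so sig = (2;(1))
  • {5,7}:  v_{5} + v_{7} = v_{1}  so sig = (2;(1))
  • {2,5}:  v_{2} + v_{5} = v_{3} + v_{7}  so sig = (2;(1,1))
  • {5,6}:  v_{5} + v_{6} = v_{7} + v_{8}  so sig = (2;(1,1))
  • {1,2}:  v_{1} + v_{2} = v_{3} + 2·v_{7}  so sig = (2;(1,2))
  • {1,6}:  v_{1} + v_{6} = 2·v_{7} + v_{8}  so sig = (2;(1,2))
  • {2,6}:  v_{2} + v_{6} = 2·v_{4} + v_{7}  so sig = (2;(1,2))
  • {3,7,8}:  v_{3} + v_{7} + v_{8} = 0  so sig = (3;())
  • {1,3,8}:  v_{1} + v_{3} + v_{8} = v_{5}  so sig = (3;(1))
  • {3,4,7}:  v_{3} + v_{4} + v_{7} = v_{2}  so sig = (3;(1))
  • {4,7,8}:  v_{4} + v_{7} + v_{8} = v_{6}  so sig = (3;(1))

Hence PRS(X_Σ) =
[(2;()), (2;(1)), (2;(1)), (2;(1)), (2;(1)), (2;(1,1)), (2;(1,1)), (2;(1,2)), (2;(1,2)), (2;(1,2)), (3;()), (3;(1)), (3;(1)), (3;(1))]


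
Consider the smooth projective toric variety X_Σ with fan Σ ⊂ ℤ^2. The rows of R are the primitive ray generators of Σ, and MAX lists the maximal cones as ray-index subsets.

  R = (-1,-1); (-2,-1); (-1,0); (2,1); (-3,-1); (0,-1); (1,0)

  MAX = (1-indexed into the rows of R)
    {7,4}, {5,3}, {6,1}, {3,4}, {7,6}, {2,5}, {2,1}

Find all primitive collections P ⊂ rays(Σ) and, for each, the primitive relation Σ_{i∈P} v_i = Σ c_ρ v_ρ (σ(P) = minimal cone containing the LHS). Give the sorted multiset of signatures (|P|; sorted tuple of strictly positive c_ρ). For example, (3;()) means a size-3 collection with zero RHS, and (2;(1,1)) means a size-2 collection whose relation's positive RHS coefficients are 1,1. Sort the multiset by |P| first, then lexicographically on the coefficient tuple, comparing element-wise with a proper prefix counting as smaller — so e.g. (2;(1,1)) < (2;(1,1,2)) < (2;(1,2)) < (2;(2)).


Σ has 14 primitive collections:

  • {2,4}:  v_{2} + v_{4} = 0 — sig = (2;())
  • {3,7}:  v_{3} + v_{7} = 0 — sig = (2;())
  • {1,3}:  v_{1} + v_{3} = v_{2} — sig = (2;(1))
  • {1,4}:  v_{1} + v_{4} = v_{7} — sig = (2;(1))
  • {1,7}:  v_{1} + v_{7} = v_{6} — sig = (2;(1))
  • {2,3}:  v_{2} + v_{3} = v_{5} — sig = (2;(1))
  • {2,7}:  v_{2} + v_{7} = v_{1} — sig = (2;(1))
  • {3,6}:  v_{3} + v_{6} = v_{1} — sig = (2;(1))
  • {4,5}:  v_{4} + v_{5} = v_{3} — sig = (2;(1))
  • {5,7}:  v_{5} + v_{7} = v_{2} — sig = (2;(1))
  • {5,6}:  v_{5} + v_{6} = v_{1} + v_{2} — sig = (2;(1,1))
  • {1,5}:  v_{1} + v_{5} = 2·v_{2} — sig = (2;(2))
  • {2,6}:  v_{2} + v_{6} = 2·v_{1} — sig = (2;(2))
  • {4,6}:  v_{4} + v_{6} = 2·v_{7} — sig = (2;(2))

so the primitive-relation signature multiset is
[(2;()), (2;()), (2;(1)), (2;(1)), (2;(1)), (2;(1)), (2;(1)), (2;(1)), (2;(1)), (2;(1)), (2;(1,1)), (2;(2)), (2;(2)), (2;(2))]


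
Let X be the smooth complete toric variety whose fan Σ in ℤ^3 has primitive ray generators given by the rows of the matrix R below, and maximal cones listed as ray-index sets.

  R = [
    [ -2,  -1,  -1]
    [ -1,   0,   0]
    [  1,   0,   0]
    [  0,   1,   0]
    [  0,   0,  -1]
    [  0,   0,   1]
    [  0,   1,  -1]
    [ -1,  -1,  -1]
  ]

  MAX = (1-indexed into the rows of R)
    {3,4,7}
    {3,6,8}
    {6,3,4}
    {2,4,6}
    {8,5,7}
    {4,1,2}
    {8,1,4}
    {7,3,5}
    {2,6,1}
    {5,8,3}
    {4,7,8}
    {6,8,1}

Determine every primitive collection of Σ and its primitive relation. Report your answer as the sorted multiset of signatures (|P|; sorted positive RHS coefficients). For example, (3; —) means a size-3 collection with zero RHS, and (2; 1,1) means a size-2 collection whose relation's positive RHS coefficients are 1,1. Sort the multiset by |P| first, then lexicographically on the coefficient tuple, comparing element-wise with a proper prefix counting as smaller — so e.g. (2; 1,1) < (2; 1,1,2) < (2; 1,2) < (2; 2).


Δ(Σ) — 8 vertices, 14 min non-faces:

  {2,3}:  v_{2} + v_{3} = 0  ⇒ sig = (2; —)
  {5,6}:  v_{5} + v_{6} = 0  ⇒ sig = (2; —)
  {1,3}:  v_{1} + v_{3} = v_{8}  ⇒ sig = (2; 1)
  {2,8}:  v_{2} + v_{8} = v_{1}  ⇒ sig = (2; 1)
  {4,5}:  v_{4} + v_{5} = v_{7}  ⇒ sig = (2; 1)
  {6,7}:  v_{6} + v_{7} = v_{4}  ⇒ sig = (2; 1)
  {2,5}:  v_{2} + v_{5} = v_{4} + v_{8}  ⇒ sig = (2; 1,1)
  {1,5}:  v_{1} + v_{5} = v_{4} + 2·v_{8}  ⇒ sig = (2; 1,2)
  {2,7}:  v_{2} + v_{7} = 2·v_{4} + v_{8}  ⇒ sig = (2; 1,2)
  {1,7}:  v_{1} + v_{7} = 2·v_{4} + 2·v_{8}  ⇒ sig = (2; 2,2)
  {3,4,8}:  v_{3} + v_{4} + v_{8} = v_{5}  ⇒ sig = (3; 1)
  {4,6,8}:  v_{4} + v_{6} + v_{8} = v_{2}  ⇒ sig = (3; 1)
  {1,4,6}:  v_{1} + v_{4} + v_{6} = 2·v_{2}  ⇒ sig = (3; 2)
  {3,7,8}:  v_{3} + v_{7} + v_{8} = 2·v_{5}  ⇒ sig = (3; 2)

so the primitive-relation signature multiset is
    (2; —)
    (2; —)
    (2; 1)
    (2; 1)
    (2; 1)
    (2; 1)
    (2; 1,1)
    (2; 1,2)
    (2; 1,2)
    (2; 2,2)
    (3; 1)
    (3; 1)
    (3; 2)
    (3; 2)


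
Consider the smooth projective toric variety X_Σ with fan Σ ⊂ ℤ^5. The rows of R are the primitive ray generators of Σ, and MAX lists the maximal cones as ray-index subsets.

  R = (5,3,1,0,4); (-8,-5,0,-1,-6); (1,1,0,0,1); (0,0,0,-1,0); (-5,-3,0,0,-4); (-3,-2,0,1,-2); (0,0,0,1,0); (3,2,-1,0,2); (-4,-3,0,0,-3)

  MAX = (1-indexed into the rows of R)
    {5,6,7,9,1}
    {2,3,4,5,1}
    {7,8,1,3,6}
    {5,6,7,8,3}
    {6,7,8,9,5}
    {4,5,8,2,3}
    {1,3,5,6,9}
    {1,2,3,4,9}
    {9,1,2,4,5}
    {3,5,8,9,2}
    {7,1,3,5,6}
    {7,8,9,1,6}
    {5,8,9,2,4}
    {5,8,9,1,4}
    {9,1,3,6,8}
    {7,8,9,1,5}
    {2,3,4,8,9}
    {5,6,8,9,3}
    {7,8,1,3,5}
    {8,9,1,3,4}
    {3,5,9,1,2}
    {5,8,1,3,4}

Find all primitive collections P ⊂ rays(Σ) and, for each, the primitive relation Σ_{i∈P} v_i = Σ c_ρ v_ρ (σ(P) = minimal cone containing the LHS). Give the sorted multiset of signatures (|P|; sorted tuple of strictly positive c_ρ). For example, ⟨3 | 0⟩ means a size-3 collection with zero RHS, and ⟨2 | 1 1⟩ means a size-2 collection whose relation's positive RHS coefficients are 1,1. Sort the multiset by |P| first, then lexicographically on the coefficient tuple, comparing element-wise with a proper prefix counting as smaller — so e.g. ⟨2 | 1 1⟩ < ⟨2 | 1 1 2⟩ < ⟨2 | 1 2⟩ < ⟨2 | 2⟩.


Σ has 9 primitive collections:

  • {4,7}:  v_{4} + v_{7} = 0 — sig = ⟨2 | 0⟩
  • {4,6}:  v_{4} + v_{6} = v_{3} + v_{9} — sig = ⟨2 | 1 1⟩
  • {2,7}:  v_{2} + v_{7} = v_{3} + v_{5} + v_{9} — sig = ⟨2 | 1 1 1⟩
  • {2,6}:  v_{2} + v_{6} = 2·v_{3} + v_{5} + 2·v_{9} — sig = ⟨2 | 1 2 2⟩
  • {1,2,8}:  v_{1} + v_{2} + v_{8} = v_{4} — sig = ⟨3 | 1⟩
  • {3,7,9}:  v_{3} + v_{7} + v_{9} = v_{6} — sig = ⟨3 | 1⟩
  • {1,5,6,8}:  v_{1} + v_{5} + v_{6} + v_{8} = v_{7} — sig = ⟨4 | 1⟩
  • {3,4,5,9}:  v_{3} + v_{4} + v_{5} + v_{9} = v_{2} — sig = ⟨4 | 1⟩
  • {1,3,5,8,9}:  v_{1} + v_{3} + v_{5} + v_{8} + v_{9} = 0 — sig = ⟨5 | 0⟩

Hence PRS(X_Σ) =
{ ⟨2 | 0⟩,  ⟨2 | 1 1⟩,  ⟨2 | 1 1 1⟩,  ⟨2 | 1 2 2⟩,  ⟨3 | 1⟩ ×2,  ⟨4 | 1⟩ ×2,  ⟨5 | 0⟩ }


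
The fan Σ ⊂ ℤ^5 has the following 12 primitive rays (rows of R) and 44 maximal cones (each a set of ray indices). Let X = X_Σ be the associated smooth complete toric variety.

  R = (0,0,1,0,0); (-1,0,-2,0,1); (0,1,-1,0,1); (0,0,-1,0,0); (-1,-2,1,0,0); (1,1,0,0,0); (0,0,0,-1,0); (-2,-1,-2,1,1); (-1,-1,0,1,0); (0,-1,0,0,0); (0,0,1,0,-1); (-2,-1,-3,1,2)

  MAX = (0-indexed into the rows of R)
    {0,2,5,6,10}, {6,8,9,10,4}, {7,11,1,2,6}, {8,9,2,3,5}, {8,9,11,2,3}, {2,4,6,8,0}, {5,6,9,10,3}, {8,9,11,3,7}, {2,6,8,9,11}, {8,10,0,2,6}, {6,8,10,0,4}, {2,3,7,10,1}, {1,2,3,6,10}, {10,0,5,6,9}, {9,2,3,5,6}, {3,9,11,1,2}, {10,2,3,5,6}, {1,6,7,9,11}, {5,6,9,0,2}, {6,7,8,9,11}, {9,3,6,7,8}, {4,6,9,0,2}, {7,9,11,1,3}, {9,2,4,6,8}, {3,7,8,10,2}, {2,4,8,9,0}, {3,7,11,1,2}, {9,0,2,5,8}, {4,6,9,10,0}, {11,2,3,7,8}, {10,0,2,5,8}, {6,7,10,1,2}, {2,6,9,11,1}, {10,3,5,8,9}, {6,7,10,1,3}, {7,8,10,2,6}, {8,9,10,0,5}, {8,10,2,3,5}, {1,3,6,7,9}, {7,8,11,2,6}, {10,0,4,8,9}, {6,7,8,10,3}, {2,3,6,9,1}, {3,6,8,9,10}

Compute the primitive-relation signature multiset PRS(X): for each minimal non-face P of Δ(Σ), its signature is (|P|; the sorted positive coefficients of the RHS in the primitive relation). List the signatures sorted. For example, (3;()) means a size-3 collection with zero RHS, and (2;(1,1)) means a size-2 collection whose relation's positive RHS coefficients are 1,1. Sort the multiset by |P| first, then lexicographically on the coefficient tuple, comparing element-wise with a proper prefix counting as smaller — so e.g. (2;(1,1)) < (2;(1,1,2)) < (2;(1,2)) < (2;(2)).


The 24 primitive collections of Σ (r=12, n=5):

  {0,3}:  v_{0} + v_{3} = 0  ⇒ sig = (2;())
  {1,8}:  v_{1} + v_{8} = v_{7}  ⇒ sig = (2;(1))
  {10,11}:  v_{10} + v_{11} = v_{7}  ⇒ sig = (2;(1))
  {1,5}:  v_{1} + v_{5} = v_{2} + v_{3}  ⇒ sig = (2;(1,1))
  {4,5}:  v_{4} + v_{5} = v_{0} + v_{9}  ⇒ sig = (2;(1,1))
  {0,1}:  v_{0} + v_{1} = v_{2} + v_{6} + v_{8}  ⇒ sig = (2;(1,1,1))
  {3,4}:  v_{3} + v_{4} = v_{6} + v_{8} + v_{9}  ⇒ sig = (2;(1,1,1))
  {5,7}:  v_{5} + v_{7} = v_{2} + v_{3} + v_{8}  ⇒ sig = (2;(1,1,1))
  {5,11}:  v_{5} + v_{11} = 2·v_{2} + v_{3} + v_{8} + v_{9}  ⇒ sig = (2;(1,1,1,2))
  {0,7}:  v_{0} + v_{7} = v_{2} + v_{6} + 2·v_{8}  ⇒ sig = (2;(1,1,2))
  {0,11}:  v_{0} + v_{11} = 2·v_{2} + v_{6} + 2·v_{8} + v_{9}  ⇒ sig = (2;(1,1,2,2))
  {1,4}:  v_{1} + v_{4} = v_{2} + 2·v_{6} + 2·v_{8} + v_{9}  ⇒ sig = (2;(1,1,2,2))
  {4,7}:  v_{4} + v_{7} = v_{2} + 2·v_{6} + 3·v_{8} + v_{9}  ⇒ sig = (2;(1,1,2,3))
  {4,11}:  v_{4} + v_{11} = 2·v_{2} + 2·v_{6} + 3·v_{8} + 2·v_{9}  ⇒ sig = (2;(2,2,2,3))
  {2,9,10}:  v_{2} + v_{9} + v_{10} = 0  ⇒ sig = (3;())
  {5,6,8}:  v_{5} + v_{6} + v_{8} = 0  ⇒ sig = (3;())
  {2,7,9}:  v_{2} + v_{7} + v_{9} = v_{11}  ⇒ sig = (3;(1))
  {1,9,10}:  v_{1} + v_{9} + v_{10} = v_{3} + v_{6} + v_{8}  ⇒ sig = (3;(1,1,1))
  {2,4,10}:  v_{2} + v_{4} + v_{10} = v_{0} + v_{6} + v_{8}  ⇒ sig = (3;(1,1,1))
  {7,9,10}:  v_{7} + v_{9} + v_{10} = v_{3} + v_{6} + 2·v_{8}  ⇒ sig = (3;(1,1,2))
  {3,6,11}:  v_{3} + v_{6} + v_{11} = 2·v_{1} + v_{9}  ⇒ sig = (3;(1,2))
  {0,6,8,9}:  v_{0} + v_{6} + v_{8} + v_{9} = v_{4}  ⇒ sig = (4;(1))
  {2,3,6,8}:  v_{2} + v_{3} + v_{6} + v_{8} = v_{1}  ⇒ sig = (4;(1))
  {2,3,6,7}:  v_{2} + v_{3} + v_{6} + v_{7} = 2·v_{1}  ⇒ sig = (4;(2))

Hence PRS(X_Σ) =
    |P|=2: 14 collections, coeffs (), (1), (1), (1,1), (1,1), (1,1,1), (1,1,1), (1,1,1), (1,1,1,2), (1,1,2), (1,1,2,2), (1,1,2,2), (1,1,2,3), (2,2,2,3)
    |P|=3: 7 collections, coeffs (), (), (1), (1,1,1), (1,1,1), (1,1,2), (1,2)
    |P|=4: 3 collections, coeffs (1), (1), (2)


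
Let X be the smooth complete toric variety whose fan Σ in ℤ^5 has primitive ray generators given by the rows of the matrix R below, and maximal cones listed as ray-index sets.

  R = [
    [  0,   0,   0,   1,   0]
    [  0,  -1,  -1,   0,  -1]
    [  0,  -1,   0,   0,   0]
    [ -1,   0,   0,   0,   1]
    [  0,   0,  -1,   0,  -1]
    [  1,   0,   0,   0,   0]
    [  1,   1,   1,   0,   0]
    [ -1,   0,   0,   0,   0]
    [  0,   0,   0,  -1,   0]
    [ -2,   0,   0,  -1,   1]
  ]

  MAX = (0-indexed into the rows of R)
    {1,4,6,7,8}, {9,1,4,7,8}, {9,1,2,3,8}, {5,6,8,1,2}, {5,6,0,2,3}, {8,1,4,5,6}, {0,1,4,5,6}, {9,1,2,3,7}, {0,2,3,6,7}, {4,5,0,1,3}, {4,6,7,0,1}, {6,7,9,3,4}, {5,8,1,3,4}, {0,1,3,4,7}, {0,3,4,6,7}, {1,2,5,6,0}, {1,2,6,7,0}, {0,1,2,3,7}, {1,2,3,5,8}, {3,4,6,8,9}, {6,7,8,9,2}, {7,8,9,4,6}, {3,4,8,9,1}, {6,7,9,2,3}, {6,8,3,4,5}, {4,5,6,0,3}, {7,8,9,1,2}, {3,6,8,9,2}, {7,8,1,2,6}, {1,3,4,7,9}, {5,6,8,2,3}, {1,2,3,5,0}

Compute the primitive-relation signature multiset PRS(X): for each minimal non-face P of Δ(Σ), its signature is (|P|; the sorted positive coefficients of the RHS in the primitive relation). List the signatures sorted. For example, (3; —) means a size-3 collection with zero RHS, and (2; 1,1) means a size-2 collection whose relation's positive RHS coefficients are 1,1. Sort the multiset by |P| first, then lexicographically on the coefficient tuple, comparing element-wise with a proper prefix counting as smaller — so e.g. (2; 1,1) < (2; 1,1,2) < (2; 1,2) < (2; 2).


Σ has 8 primitive collections:

  P = {0,8}:  v_{0} + v_{8} = 0  →  sig = (2; —)
  P = {5,7}:  v_{5} + v_{7} = 0  →  sig = (2; —)
  P = {2,4}:  v_{2} + v_{4} = v_{1}  →  sig = (2; 1)
  P = {0,9}:  v_{0} + v_{9} = v_{3} + v_{7}  →  sig = (2; 1,1)
  P = {5,9}:  v_{5} + v_{9} = v_{3} + v_{8}  →  sig = (2; 1,1)
  P = {1,3,6}:  v_{1} + v_{3} + v_{6} = 0  →  sig = (3; —)
  P = {3,7,8}:  v_{3} + v_{7} + v_{8} = v_{9}  →  sig = (3; 1)
  P = {1,6,9}:  v_{1} + v_{6} + v_{9} = v_{7} + v_{8}  →  sig = (3; 1,1)

Signatures (|P|; sorted positive RHS coefficients), sorted:
    |P|=2: 5 collections, coeffs (), (), (1), (1,1), (1,1)
    |P|=3: 3 collections, coeffs (), (1), (1,1)


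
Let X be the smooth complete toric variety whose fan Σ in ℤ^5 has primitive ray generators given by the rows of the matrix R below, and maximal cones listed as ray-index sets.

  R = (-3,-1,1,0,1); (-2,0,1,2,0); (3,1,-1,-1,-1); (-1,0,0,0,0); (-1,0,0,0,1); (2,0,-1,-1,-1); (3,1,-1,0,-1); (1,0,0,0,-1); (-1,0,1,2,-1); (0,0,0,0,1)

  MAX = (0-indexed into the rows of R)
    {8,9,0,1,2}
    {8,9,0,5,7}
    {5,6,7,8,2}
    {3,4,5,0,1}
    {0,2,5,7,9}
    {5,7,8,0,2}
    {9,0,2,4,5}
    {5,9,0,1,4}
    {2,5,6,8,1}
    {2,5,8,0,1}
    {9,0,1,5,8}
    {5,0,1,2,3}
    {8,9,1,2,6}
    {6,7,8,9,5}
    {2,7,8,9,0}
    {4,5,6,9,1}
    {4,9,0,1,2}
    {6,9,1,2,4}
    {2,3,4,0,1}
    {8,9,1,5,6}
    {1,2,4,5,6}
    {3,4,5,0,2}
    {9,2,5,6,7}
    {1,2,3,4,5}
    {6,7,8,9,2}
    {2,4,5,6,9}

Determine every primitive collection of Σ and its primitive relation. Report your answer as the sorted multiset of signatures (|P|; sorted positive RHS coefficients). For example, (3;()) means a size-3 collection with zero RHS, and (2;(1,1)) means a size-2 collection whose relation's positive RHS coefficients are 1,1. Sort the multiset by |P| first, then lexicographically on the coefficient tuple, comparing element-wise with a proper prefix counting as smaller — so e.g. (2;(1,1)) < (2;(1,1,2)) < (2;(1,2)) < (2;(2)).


11 minimal non-faces of Δ(Σ) (on 10 rays):

  P={0,6}:  v_{0} + v_{6} = 0 — sig = (2;())
  P={4,7}:  v_{4} + v_{7} = 0 — sig = (2;())
  P={1,7}:  v_{1} + v_{7} = v_{8} — sig = (2;(1))
  P={3,9}:  v_{3} + v_{9} = v_{4} — sig = (2;(1))
  P={4,8}:  v_{4} + v_{8} = v_{1} — sig = (2;(1))
  P={3,6}:  v_{3} + v_{6} = v_{1} + v_{2} + v_{4} + v_{5} — sig = (2;(1,1,1,1))
  P={3,7}:  v_{3} + v_{7} = v_{0} + v_{1} + v_{2} + v_{5} — sig = (2;(1,1,1,1))
  P={3,8}:  v_{3} + v_{8} = v_{0} + 2·v_{1} + v_{2} + v_{5} — sig = (2;(1,1,1,2))
  P={1,2,5,9}:  v_{1} + v_{2} + v_{5} + v_{9} = v_{6} — sig = (4;(1))
  P={2,5,8,9}:  v_{2} + v_{5} + v_{8} + v_{9} = v_{6} + v_{7} — sig = (4;(1,1))
  P={0,1,2,4,5}:  v_{0} + v_{1} + v_{2} + v_{4} + v_{5} = v_{3} — sig = (5;(1))

so the primitive-relation signature multiset is
{ (2;()) ×2,  (2;(1)) ×3,  (2;(1,1,1,1)) ×2,  (2;(1,1,1,2)),  (4;(1)),  (4;(1,1)),  (5;(1)) }


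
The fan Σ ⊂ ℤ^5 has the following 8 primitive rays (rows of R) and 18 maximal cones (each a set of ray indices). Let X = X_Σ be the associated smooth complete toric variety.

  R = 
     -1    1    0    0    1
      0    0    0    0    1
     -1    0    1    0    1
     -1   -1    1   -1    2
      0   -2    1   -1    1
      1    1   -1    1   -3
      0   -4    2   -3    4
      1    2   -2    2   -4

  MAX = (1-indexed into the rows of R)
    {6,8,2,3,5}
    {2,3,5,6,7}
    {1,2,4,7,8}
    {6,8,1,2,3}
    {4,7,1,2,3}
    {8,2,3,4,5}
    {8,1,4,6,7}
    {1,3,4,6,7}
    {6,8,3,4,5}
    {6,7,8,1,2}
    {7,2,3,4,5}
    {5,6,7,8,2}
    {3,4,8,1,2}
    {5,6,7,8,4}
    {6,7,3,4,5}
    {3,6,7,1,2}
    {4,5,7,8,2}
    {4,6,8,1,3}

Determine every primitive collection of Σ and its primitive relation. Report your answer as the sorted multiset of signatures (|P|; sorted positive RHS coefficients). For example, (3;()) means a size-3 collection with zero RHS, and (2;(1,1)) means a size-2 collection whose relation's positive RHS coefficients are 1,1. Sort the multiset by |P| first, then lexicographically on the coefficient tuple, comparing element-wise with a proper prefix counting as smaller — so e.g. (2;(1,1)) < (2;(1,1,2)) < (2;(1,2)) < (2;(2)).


Δ(Σ) — 8 vertices, 3 min non-faces:

  P = {1,5}:  v_{1} + v_{5} = v_{4}  →  sig = (2;(1))
  P = {2,4,6}:  v_{2} + v_{4} + v_{6} = 0  →  sig = (3;())
  P = {3,7,8}:  v_{3} + v_{7} + v_{8} = v_{5}  →  sig = (3;(1))

so the primitive-relation signature multiset is
{ (2;(1)),  (3;()),  (3;(1)) }


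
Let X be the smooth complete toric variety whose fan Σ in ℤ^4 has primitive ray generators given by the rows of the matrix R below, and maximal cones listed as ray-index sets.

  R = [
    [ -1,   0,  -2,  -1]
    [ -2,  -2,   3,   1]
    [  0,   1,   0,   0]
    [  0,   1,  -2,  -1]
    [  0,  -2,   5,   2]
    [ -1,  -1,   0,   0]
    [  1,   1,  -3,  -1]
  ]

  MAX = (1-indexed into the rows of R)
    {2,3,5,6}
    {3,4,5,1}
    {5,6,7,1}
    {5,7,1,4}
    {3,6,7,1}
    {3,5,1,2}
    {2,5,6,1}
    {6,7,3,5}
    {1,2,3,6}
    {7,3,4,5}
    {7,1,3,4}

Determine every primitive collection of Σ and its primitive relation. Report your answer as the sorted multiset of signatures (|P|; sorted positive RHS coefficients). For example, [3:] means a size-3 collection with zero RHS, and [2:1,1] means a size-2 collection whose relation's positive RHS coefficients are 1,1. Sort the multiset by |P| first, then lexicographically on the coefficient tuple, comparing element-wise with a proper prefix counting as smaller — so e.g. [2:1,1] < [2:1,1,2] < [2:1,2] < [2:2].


Primitive collections (5):

  • {2,7}:  v_{2} + v_{7} = v_{6} — sig = [2:1]
  • {4,6}:  v_{4} + v_{6} = v_{1} — sig = [2:1]
  • {2,4}:  v_{2} + v_{4} = 2·v_{1} + v_{3} + v_{5} — sig = [2:1,1,2]
  • {1,3,5,7}:  v_{1} + v_{3} + v_{5} + v_{7} = 0 — sig = [4:]
  • {1,3,5,6}:  v_{1} + v_{3} + v_{5} + v_{6} = v_{2} — sig = [4:1]

Signatures (|P|; sorted positive RHS coefficients), sorted:
    |P|=2: 3 collections, coeffs (1), (1), (1,1,2)
    |P|=4: 2 collections, coeffs (), (1)


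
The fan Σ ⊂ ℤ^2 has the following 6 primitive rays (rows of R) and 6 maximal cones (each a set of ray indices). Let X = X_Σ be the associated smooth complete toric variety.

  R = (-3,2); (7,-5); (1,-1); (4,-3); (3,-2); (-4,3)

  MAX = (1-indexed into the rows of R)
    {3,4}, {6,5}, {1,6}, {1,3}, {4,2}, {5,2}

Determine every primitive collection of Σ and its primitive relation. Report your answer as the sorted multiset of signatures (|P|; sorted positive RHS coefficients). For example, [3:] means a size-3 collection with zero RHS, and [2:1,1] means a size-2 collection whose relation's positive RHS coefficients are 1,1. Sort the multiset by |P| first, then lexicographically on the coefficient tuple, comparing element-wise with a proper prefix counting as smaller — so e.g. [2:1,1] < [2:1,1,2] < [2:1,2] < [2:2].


9 minimal non-faces of Δ(Σ) (on 6 rays):

  {1,5}:  v_{1} + v_{5} = 0  ⟹  sig = [2:]
  {4,6}:  v_{4} + v_{6} = 0  ⟹  sig = [2:]
  {1,2}:  v_{1} + v_{2} = v_{4}  ⟹  sig = [2:1]
  {1,4}:  v_{1} + v_{4} = v_{3}  ⟹  sig = [2:1]
  {2,6}:  v_{2} + v_{6} = v_{5}  ⟹  sig = [2:1]
  {3,5}:  v_{3} + v_{5} = v_{4}  ⟹  sig = [2:1]
  {3,6}:  v_{3} + v_{6} = v_{1}  ⟹  sig = [2:1]
  {4,5}:  v_{4} + v_{5} = v_{2}  ⟹  sig = [2:1]
  {2,3}:  v_{2} + v_{3} = 2·v_{4}  ⟹  sig = [2:2]

Sorted signature multiset PRS(X):
[[2:], [2:], [2:1], [2:1], [2:1], [2:1], [2:1], [2:1], [2:2]]


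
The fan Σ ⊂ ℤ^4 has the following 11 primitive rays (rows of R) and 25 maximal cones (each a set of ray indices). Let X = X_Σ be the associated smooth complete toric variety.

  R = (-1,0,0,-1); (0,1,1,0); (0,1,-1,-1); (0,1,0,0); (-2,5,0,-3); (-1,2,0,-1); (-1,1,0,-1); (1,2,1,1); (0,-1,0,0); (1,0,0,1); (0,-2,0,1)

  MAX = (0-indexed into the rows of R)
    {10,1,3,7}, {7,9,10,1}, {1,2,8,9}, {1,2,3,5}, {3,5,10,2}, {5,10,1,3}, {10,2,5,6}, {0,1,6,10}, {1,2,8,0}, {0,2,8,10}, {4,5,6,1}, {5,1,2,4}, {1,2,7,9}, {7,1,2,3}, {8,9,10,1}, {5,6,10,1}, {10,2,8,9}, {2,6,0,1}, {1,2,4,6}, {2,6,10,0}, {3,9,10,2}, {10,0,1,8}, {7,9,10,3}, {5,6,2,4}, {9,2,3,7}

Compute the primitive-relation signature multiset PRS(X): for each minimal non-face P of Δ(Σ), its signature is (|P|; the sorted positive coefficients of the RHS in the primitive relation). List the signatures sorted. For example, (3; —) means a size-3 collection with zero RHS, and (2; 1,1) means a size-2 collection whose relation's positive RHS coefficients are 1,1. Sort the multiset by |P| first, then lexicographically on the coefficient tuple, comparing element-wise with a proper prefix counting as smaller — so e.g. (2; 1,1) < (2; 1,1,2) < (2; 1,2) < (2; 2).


Δ(Σ) — 11 vertices, 23 min non-faces:

  • {0,9}:  v_{0} + v_{9} = 0 ; sig = (2; —)
  • {3,8}:  v_{3} + v_{8} = 0 ; sig = (2; —)
  • {0,3}:  v_{0} + v_{3} = v_{6} ; sig = (2; 1)
  • {3,6}:  v_{3} + v_{6} = v_{5} ; sig = (2; 1)
  • {5,8}:  v_{5} + v_{8} = v_{6} ; sig = (2; 1)
  • {6,8}:  v_{6} + v_{8} = v_{0} ; sig = (2; 1)
  • {6,9}:  v_{6} + v_{9} = v_{3} ; sig = (2; 1)
  • {0,7}:  v_{0} + v_{7} = v_{1} + v_{3} ; sig = (2; 1,1)
  • {4,10}:  v_{4} + v_{10} = v_{5} + v_{6} ; sig = (2; 1,1)
  • {7,8}:  v_{7} + v_{8} = v_{1} + v_{9} ; sig = (2; 1,1)
  • {4,9}:  v_{4} + v_{9} = v_{1} + v_{2} + v_{3} + v_{5} ; sig = (2; 1,1,1,1)
  • {3,4}:  v_{3} + v_{4} = v_{1} + v_{2} + 2·v_{5} ; sig = (2; 1,1,2)
  • {4,8}:  v_{4} + v_{8} = v_{1} + v_{2} + 2·v_{6} ; sig = (2; 1,1,2)
  • {4,7}:  v_{4} + v_{7} = 2·v_{1} + v_{2} + 2·v_{3} + v_{5} ; sig = (2; 1,1,2,2)
  • {0,4}:  v_{0} + v_{4} = v_{1} + v_{2} + 3·v_{6} ; sig = (2; 1,1,3)
  • {6,7}:  v_{6} + v_{7} = v_{1} + 2·v_{3} ; sig = (2; 1,2)
  • {5,7}:  v_{5} + v_{7} = v_{1} + 3·v_{3} ; sig = (2; 1,3)
  • {0,5}:  v_{0} + v_{5} = 2·v_{6} ; sig = (2; 2)
  • {5,9}:  v_{5} + v_{9} = 2·v_{3} ; sig = (2; 2)
  • {1,2,10}:  v_{1} + v_{2} + v_{10} = 0 ; sig = (3; —)
  • {1,3,9}:  v_{1} + v_{3} + v_{9} = v_{7} ; sig = (3; 1)
  • {2,7,10}:  v_{2} + v_{7} + v_{10} = v_{3} + v_{9} ; sig = (3; 1,1)
  • {1,2,5,6}:  v_{1} + v_{2} + v_{5} + v_{6} = v_{4} ; sig = (4; 1)

Sorted signature multiset PRS(X):
    |P|=2: 19 collections, coeffs (), (), (1), (1), (1), (1), (1), (1,1), (1,1), (1,1), (1,1,1,1), (1,1,2), (1,1,2), (1,1,2,2), (1,1,3), (1,2), (1,3), (2), (2)
    |P|=3: 3 collections, coeffs (), (1), (1,1)
    |P|=4: 1 collection, coeffs (1)


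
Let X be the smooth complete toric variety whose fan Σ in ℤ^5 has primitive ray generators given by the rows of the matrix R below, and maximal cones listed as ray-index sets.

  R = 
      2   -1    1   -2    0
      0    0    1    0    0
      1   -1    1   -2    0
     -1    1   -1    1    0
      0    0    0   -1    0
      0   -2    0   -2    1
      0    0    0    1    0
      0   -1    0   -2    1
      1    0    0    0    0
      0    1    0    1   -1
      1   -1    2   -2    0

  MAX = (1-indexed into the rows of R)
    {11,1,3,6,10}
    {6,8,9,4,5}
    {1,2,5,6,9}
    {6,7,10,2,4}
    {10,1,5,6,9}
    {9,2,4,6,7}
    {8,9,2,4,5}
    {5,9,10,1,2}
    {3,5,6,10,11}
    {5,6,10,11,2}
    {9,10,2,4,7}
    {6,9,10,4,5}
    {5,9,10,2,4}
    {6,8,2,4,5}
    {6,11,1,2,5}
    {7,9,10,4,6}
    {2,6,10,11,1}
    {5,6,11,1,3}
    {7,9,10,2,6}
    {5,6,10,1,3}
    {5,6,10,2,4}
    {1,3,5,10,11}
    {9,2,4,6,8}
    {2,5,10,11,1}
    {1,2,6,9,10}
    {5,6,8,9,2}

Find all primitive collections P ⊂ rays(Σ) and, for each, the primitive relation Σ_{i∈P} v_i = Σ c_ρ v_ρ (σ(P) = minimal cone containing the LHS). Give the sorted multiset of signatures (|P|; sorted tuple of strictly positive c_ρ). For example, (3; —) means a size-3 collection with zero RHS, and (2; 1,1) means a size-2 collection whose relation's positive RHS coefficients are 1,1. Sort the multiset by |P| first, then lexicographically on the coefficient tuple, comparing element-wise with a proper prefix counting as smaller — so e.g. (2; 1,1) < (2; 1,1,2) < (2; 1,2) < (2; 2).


|primitive collections| = 20. Relations:

  {5,7}:  v_{5} + v_{7} = 0  so sig = (2; —)
  {2,3}:  v_{2} + v_{3} = v_{11}  so sig = (2; 1)
  {3,4}:  v_{3} + v_{4} = v_{5}  so sig = (2; 1)
  {3,9}:  v_{3} + v_{9} = v_{1}  so sig = (2; 1)
  {8,10}:  v_{8} + v_{10} = v_{5}  so sig = (2; 1)
  {1,4}:  v_{1} + v_{4} = v_{5} + v_{9}  so sig = (2; 1,1)
  {4,11}:  v_{4} + v_{11} = v_{2} + v_{5}  so sig = (2; 1,1)
  {9,11}:  v_{9} + v_{11} = v_{1} + v_{2}  so sig = (2; 1,1)
  {3,7}:  v_{3} + v_{7} = v_{2} + v_{6} + v_{9} + v_{10}  so sig = (2; 1,1,1,1)
  {7,8}:  v_{7} + v_{8} = v_{2} + v_{4} + v_{6} + v_{9}  so sig = (2; 1,1,1,1)
  {1,7}:  v_{1} + v_{7} = v_{2} + v_{6} + 2·v_{9} + v_{10}  so sig = (2; 1,1,1,2)
  {3,8}:  v_{3} + v_{8} = v_{2} + 2·v_{5} + v_{6} + v_{9}  so sig = (2; 1,1,1,2)
  {7,11}:  v_{7} + v_{11} = 2·v_{2} + v_{6} + v_{9} + v_{10}  so sig = (2; 1,1,1,2)
  {1,8}:  v_{1} + v_{8} = v_{2} + 2·v_{5} + v_{6} + 2·v_{9}  so sig = (2; 1,1,2,2)
  {8,11}:  v_{8} + v_{11} = 2·v_{2} + 2·v_{5} + v_{6} + v_{9}  so sig = (2; 1,1,2,2)
  {2,4,6,9,10}:  v_{2} + v_{4} + v_{6} + v_{9} + v_{10} = 0  so sig = (5; —)
  {2,4,5,6,9}:  v_{2} + v_{4} + v_{5} + v_{6} + v_{9} = v_{8}  so sig = (5; 1)
  {2,5,6,9,10}:  v_{2} + v_{5} + v_{6} + v_{9} + v_{10} = v_{3}  so sig = (5; 1)
  {1,2,5,6,10}:  v_{1} + v_{2} + v_{5} + v_{6} + v_{10} = 2·v_{3}  so sig = (5; 2)
  {1,5,6,10,11}:  v_{1} + v_{5} + v_{6} + v_{10} + v_{11} = 3·v_{3}  so sig = (5; 3)

so the primitive-relation signature multiset is
{ (2; —),  (2; 1) ×4,  (2; 1,1) ×3,  (2; 1,1,1,1) ×2,  (2; 1,1,1,2) ×3,  (2; 1,1,2,2) ×2,  (5; —),  (5; 1) ×2,  (5; 2),  (5; 3) }


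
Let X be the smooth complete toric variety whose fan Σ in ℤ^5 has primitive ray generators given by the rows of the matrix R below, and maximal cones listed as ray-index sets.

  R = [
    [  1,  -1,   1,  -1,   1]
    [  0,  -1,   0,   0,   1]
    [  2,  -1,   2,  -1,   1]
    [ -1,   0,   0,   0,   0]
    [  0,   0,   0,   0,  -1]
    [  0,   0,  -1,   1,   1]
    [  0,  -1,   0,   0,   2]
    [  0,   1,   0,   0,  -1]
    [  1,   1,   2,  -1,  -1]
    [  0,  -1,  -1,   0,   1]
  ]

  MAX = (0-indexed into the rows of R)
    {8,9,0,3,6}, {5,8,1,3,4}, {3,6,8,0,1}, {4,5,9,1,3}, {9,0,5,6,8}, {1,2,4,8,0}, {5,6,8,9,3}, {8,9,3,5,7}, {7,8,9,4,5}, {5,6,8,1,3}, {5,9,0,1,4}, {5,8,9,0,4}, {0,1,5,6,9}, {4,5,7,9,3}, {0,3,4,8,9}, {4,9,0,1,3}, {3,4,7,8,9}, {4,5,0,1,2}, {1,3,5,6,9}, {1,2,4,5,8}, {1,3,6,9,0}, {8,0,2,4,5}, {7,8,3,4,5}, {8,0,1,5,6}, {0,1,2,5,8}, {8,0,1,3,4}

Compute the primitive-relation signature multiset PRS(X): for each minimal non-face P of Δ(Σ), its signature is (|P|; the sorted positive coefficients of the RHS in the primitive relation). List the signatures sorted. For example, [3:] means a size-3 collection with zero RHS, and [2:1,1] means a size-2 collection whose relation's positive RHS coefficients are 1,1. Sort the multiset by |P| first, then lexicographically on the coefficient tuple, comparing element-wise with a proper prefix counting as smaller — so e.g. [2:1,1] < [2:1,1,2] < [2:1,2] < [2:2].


12 minimal non-faces of Δ(Σ) (on 10 rays):

  {1,7}:  v_{1} + v_{7} = 0  so sig = [2:]
  {4,6}:  v_{4} + v_{6} = v_{1}  so sig = [2:1]
  {0,7}:  v_{0} + v_{7} = v_{8} + v_{9}  so sig = [2:1,1]
  {2,7}:  v_{2} + v_{7} = v_{0} + v_{4} + v_{5} + v_{8}  so sig = [2:1,1,1,1]
  {6,7}:  v_{6} + v_{7} = v_{3} + v_{5} + v_{8} + v_{9}  so sig = [2:1,1,1,1]
  {2,6}:  v_{2} + v_{6} = v_{0} + 2·v_{1} + v_{5} + v_{8}  so sig = [2:1,1,1,2]
  {2,9}:  v_{2} + v_{9} = 2·v_{0} + v_{4} + v_{5}  so sig = [2:1,1,2]
  {2,3}:  v_{2} + v_{3} = 2·v_{1} + v_{8}  so sig = [2:1,2]
  {0,3,5}:  v_{0} + v_{3} + v_{5} = v_{6}  so sig = [3:1]
  {1,8,9}:  v_{1} + v_{8} + v_{9} = v_{0}  so sig = [3:1]
  {3,4,5,8,9}:  v_{3} + v_{4} + v_{5} + v_{8} + v_{9} = 0  so sig = [5:]
  {0,1,4,5,8}:  v_{0} + v_{1} + v_{4} + v_{5} + v_{8} = v_{2}  so sig = [5:1]

Hence PRS(X_Σ) =
    |P|=2: 8 collections, coeffs (), (1), (1,1), (1,1,1,1), (1,1,1,1), (1,1,1,2), (1,1,2), (1,2)
    |P|=3: 2 collections, coeffs (1), (1)
    |P|=5: 2 collections, coeffs (), (1)


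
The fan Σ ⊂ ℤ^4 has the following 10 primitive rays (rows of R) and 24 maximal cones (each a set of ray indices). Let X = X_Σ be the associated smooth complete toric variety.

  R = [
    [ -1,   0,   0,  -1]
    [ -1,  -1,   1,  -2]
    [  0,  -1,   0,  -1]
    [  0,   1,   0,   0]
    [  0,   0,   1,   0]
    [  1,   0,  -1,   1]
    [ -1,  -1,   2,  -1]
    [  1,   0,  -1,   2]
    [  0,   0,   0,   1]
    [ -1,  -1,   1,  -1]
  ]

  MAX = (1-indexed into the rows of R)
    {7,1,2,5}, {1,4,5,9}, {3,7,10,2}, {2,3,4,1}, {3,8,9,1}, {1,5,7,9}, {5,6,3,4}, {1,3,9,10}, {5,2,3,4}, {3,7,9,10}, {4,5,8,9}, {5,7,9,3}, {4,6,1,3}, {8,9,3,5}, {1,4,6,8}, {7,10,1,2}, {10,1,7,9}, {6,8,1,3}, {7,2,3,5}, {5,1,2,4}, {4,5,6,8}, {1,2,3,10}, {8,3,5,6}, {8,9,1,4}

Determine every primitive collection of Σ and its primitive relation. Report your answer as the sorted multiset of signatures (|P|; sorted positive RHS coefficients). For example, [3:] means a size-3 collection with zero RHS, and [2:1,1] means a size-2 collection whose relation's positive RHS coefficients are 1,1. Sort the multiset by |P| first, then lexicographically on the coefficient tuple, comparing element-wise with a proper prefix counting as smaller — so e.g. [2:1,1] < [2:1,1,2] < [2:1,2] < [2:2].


Σ has 17 primitive collections:

  P = {2,6}:  v_{2} + v_{6} = v_{3}  so sig = [2:1]
  P = {2,9}:  v_{2} + v_{9} = v_{10}  so sig = [2:1]
  P = {5,10}:  v_{5} + v_{10} = v_{7}  so sig = [2:1]
  P = {6,9}:  v_{6} + v_{9} = v_{8}  so sig = [2:1]
  P = {2,8}:  v_{2} + v_{8} = v_{3} + v_{9}  so sig = [2:1,1]
  P = {4,10}:  v_{4} + v_{10} = v_{1} + v_{5}  so sig = [2:1,1]
  P = {6,10}:  v_{6} + v_{10} = v_{3} + v_{9}  so sig = [2:1,1]
  P = {6,7}:  v_{6} + v_{7} = v_{3} + v_{5} + v_{9}  so sig = [2:1,1,1]
  P = {7,8}:  v_{7} + v_{8} = v_{3} + v_{5} + 2·v_{9}  so sig = [2:1,1,2]
  P = {4,7}:  v_{4} + v_{7} = v_{1} + 2·v_{5}  so sig = [2:1,2]
  P = {8,10}:  v_{8} + v_{10} = v_{3} + 2·v_{9}  so sig = [2:1,2]
  P = {1,5,6}:  v_{1} + v_{5} + v_{6} = 0  so sig = [3:]
  P = {3,4,9}:  v_{3} + v_{4} + v_{9} = 0  so sig = [3:]
  P = {1,3,5}:  v_{1} + v_{3} + v_{5} = v_{2}  so sig = [3:1]
  P = {1,5,8}:  v_{1} + v_{5} + v_{8} = v_{9}  so sig = [3:1]
  P = {3,4,8}:  v_{3} + v_{4} + v_{8} = v_{6}  so sig = [3:1]
  P = {1,3,7}:  v_{1} + v_{3} + v_{7} = v_{2} + v_{10}  so sig = [3:1,1]

Sorted signature multiset PRS(X):
    [2:1]
    [2:1]
    [2:1]
    [2:1]
    [2:1,1]
    [2:1,1]
    [2:1,1]
    [2:1,1,1]
    [2:1,1,2]
    [2:1,2]
    [2:1,2]
    [3:]
    [3:]
    [3:1]
    [3:1]
    [3:1]
    [3:1,1]
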